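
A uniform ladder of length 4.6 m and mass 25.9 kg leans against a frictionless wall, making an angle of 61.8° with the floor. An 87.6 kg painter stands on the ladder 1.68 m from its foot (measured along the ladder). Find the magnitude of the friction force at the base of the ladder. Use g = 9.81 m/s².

f ≈ 236 N

Take moments about the foot of the ladder.
Ladder weight 25.9×9.81 = 254.1 N acts at 2.3 m along the ladder; its horizontal arm is 2.3·cos61.8° = 1.087 m → τ = 276.2 N·m clockwise.
Painter: 87.6×9.81 = 859.4 N at 1.68 m → arm 0.7939 m → τ = 682.3 N·m clockwise.
Wall normal N acts horizontally at the top; its moment arm is the height L sinθ = 4.6·sin61.8° = 4.054 m, counterclockwise.
Στ = 0 ⇒ N × 4.054 = 958.5 ⇒ N = 236 N.
ΣFx = 0: friction at the foot balances the wall's push, so f = N_wall = 236 N.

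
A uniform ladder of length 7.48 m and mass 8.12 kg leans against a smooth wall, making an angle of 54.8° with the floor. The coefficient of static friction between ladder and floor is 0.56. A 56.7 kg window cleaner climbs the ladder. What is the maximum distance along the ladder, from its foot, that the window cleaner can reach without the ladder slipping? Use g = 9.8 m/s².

d ≈ 6.25 m

Take moments about the foot of the ladder.
Ladder weight 8.12×9.8 = 79.58 N acts at 3.74 m along the ladder; its horizontal arm is 3.74·cos54.8° = 2.156 m → τ = 171.6 N·m clockwise.
Window cleaner weight 56.7×9.8 = 555.7 N at distance d → arm d·cos54.8° → τ = 555.7·d·0.5764 clockwise.
Wall normal N at the top has arm L sinθ = 6.112 m counterclockwise, so Στ = 0 gives N·6.112 = 171.6 + 320.3·d.
ΣFy = 0 ⇒ N_floor = 635.3 N, so the maximum friction is μ_s·N_floor = 0.56×635.3 = 355.8 N. ΣFx = 0 ⇒ N_wall = f, so at the slipping point N = 355.8 N.
Substituting: 355.8×6.112 = 171.6 + 320.3·d ⇒ d = (2175 − 171.6) / 320.3 = 6.25 m.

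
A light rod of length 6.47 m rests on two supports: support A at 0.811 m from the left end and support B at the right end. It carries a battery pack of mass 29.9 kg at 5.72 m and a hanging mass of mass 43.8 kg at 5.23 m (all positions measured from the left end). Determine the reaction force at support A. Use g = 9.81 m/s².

R_A ≈ 133 N

Take moments about support B.
Battery pack: 29.9 × 9.81 = 293.3 N down at 5.72 m → arm 0.75 m, τ = 293.3 × 0.75 = 220 N·m counterclockwise.
Hanging mass: 43.8 × 9.81 = 429.7 N down at 5.23 m → arm 1.24 m, τ = 429.7 × 1.24 = 532.8 N·m counterclockwise.
Net load moment about support B = 752.8 N·m counterclockwise.
Reaction R at support A is upward at 0.811 m, arm 5.659 m → moment R × 5.659 clockwise.
Setting net torque to zero: R × 5.659 = 752.8 → R = 133 N.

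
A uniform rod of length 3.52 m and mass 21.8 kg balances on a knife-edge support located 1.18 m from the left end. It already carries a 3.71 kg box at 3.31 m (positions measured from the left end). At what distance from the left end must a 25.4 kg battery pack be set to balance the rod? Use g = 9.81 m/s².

x ≈ 0.371 m from the left end

About the knife-edge support (at 1.18 m from the left end):
Beam weight: 21.8 × 9.81 = 213.9 N down at 1.76 m → arm 0.58 m, τ = 213.9 × 0.58 = 124.1 N·m clockwise.
Box: 3.71 × 9.81 = 36.4 N down at 3.31 m → arm 2.13 m, τ = 36.4 × 2.13 = 77.53 N·m clockwise.
Net moment of existing loads = 201.6 N·m clockwise.
The battery pack weighs 25.4 × 9.81 = 249.2 N and must supply an equal counterclockwise moment, so its lever arm about the knife-edge support is 201.6 / 249.2 = 0.809 m.
That puts it at 1.18 − 0.809 = 0.371 m from the left end.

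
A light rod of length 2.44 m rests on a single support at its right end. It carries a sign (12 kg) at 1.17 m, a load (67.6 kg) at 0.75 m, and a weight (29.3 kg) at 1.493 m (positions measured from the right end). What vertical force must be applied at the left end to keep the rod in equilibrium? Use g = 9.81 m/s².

Taking torques about the right end:
Sign: 12 × 9.81 = 117.7 N down at 1.17 m → arm 1.17 m, τ = 117.7 × 1.17 = 137.7 N·m counterclockwise.
Load: 67.6 × 9.81 = 663.2 N down at 0.75 m → arm 0.75 m, τ = 663.2 × 0.75 = 497.4 N·m counterclockwise.
Weight: 29.3 × 9.81 = 287.4 N down at 1.493 m → arm 1.493 m, τ = 287.4 × 1.493 = 429.1 N·m counterclockwise.
Net moment of the loads = 1064 N·m counterclockwise.
The upward force F acts at the left end, arm 2.44 m, giving F × 2.44 clockwise.
For rotational equilibrium, F × 2.44 = 1064, so F = 1064 / 2.44 = 436 N.

F ≈ 436 N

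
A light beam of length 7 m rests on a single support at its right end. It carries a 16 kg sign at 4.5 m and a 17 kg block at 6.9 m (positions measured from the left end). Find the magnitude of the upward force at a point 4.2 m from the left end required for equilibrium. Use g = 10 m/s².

F ≈ 149 N

Taking torques about the right end:
Sign: 16 × 10 = 160 N down at 4.5 m → arm 2.5 m, τ = 160 × 2.5 = 400 N·m counterclockwise.
Block: 17 × 10 = 170 N down at 6.9 m → arm 0.1 m, τ = 170 × 0.1 = 17 N·m counterclockwise.
Net moment of the loads = 417 N·m counterclockwise.
The upward force F acts at a point 4.2 m from the left end, arm 2.8 m, giving F × 2.8 clockwise.
Balancing moments: F × 2.8 = 417, giving F = 417 / 2.8 = 149 N.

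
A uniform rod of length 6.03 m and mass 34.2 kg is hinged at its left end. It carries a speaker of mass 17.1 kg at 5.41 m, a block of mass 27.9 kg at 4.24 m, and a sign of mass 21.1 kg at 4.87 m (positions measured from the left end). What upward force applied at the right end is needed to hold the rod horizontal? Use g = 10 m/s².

F ≈ 691 N

Take moments about the left end.
Beam weight: 34.2 × 10 = 342 N down at 3.015 m → arm 3.015 m, τ = 342 × 3.015 = 1031 N·m clockwise.
Speaker: 17.1 × 10 = 171 N down at 5.41 m → arm 5.41 m, τ = 171 × 5.41 = 925.1 N·m clockwise.
Block: 27.9 × 10 = 279 N down at 4.24 m → arm 4.24 m, τ = 279 × 4.24 = 1183 N·m clockwise.
Sign: 21.1 × 10 = 211 N down at 4.87 m → arm 4.87 m, τ = 211 × 4.87 = 1028 N·m clockwise.
Net moment of the loads = 4167 N·m clockwise.
The upward force F acts at the right end, arm 6.03 m, giving F × 6.03 counterclockwise.
Στ = 0 ⇒ F × 6.03 = 4167 ⇒ F = 4167 / 6.03 = 691 N.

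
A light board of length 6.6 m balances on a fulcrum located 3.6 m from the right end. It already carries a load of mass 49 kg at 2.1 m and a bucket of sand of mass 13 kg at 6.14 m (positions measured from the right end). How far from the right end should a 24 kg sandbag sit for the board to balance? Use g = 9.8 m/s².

Sum moments about the fulcrum (at 3.6 m from the right end) (the support reaction has zero arm there).
Load: 49 × 9.8 = 480.2 N down at 2.1 m → arm 1.5 m, τ = 480.2 × 1.5 = 720.3 N·m clockwise.
Bucket of sand: 13 × 9.8 = 127.4 N down at 6.14 m → arm 2.54 m, τ = 127.4 × 2.54 = 323.6 N·m counterclockwise.
Net moment of existing loads = 396.7 N·m clockwise.
The sandbag weighs 24 × 9.8 = 235.2 N and must supply an equal counterclockwise moment, so its lever arm about the fulcrum is 396.7 / 235.2 = 1.69 m.
That puts it at 3.6 + 1.69 = 5.29 m from the right end.

x ≈ 5.29 m from the right end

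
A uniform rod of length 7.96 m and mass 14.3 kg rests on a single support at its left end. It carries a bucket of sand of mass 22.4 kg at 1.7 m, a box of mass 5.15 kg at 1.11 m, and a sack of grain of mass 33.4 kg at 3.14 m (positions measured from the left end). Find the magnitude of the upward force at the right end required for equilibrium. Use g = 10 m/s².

F ≈ 258 N

About the left end:
Beam weight: 14.3 × 10 = 143 N down at 3.98 m → arm 3.98 m, τ = 143 × 3.98 = 569.1 N·m clockwise.
Bucket of sand: 22.4 × 10 = 224 N down at 1.7 m → arm 1.7 m, τ = 224 × 1.7 = 380.8 N·m clockwise.
Box: 5.15 × 10 = 51.5 N down at 1.11 m → arm 1.11 m, τ = 51.5 × 1.11 = 57.17 N·m clockwise.
Sack of grain: 33.4 × 10 = 334 N down at 3.14 m → arm 3.14 m, τ = 334 × 3.14 = 1049 N·m clockwise.
Net moment of the loads = 2056 N·m clockwise.
The upward force F acts at the right end, arm 7.96 m, giving F × 7.96 counterclockwise.
Balancing moments: F × 7.96 = 2056, giving F = 2056 / 7.96 = 258 N.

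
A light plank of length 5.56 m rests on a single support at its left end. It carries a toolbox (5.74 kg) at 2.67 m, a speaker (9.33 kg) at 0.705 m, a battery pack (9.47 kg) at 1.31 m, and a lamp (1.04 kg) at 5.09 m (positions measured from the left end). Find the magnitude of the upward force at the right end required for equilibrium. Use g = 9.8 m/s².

Take moments about the left end.
Toolbox: 5.74 × 9.8 = 56.25 N down at 2.67 m → arm 2.67 m, τ = 56.25 × 2.67 = 150.2 N·m clockwise.
Speaker: 9.33 × 9.8 = 91.43 N down at 0.705 m → arm 0.705 m, τ = 91.43 × 0.705 = 64.46 N·m clockwise.
Battery pack: 9.47 × 9.8 = 92.81 N down at 1.31 m → arm 1.31 m, τ = 92.81 × 1.31 = 121.6 N·m clockwise.
Lamp: 1.04 × 9.8 = 10.19 N down at 5.09 m → arm 5.09 m, τ = 10.19 × 5.09 = 51.87 N·m clockwise.
Net moment of the loads = 388.1 N·m clockwise.
The upward force F acts at the right end, arm 5.56 m, giving F × 5.56 counterclockwise.
Στ = 0 ⇒ F × 5.56 = 388.1 ⇒ F = 388.1 / 5.56 = 69.8 N.

F ≈ 69.8 N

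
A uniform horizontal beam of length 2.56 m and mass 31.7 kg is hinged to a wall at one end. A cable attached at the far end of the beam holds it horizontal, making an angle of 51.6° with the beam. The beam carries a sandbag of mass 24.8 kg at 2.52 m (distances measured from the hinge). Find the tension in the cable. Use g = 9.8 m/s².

T ≈ 503 N

Choose the hinge as the axis so the unknown hinge reaction has zero arm there.
Beam weight: 31.7 × 9.8 = 310.7 N down at 1.28 m → arm 1.28 m, τ = 310.7 × 1.28 = 397.7 N·m clockwise.
Sandbag: 24.8 × 9.8 = 243 N down at 2.52 m → arm 2.52 m, τ = 243 × 2.52 = 612.4 N·m clockwise.
Total clockwise load moment = 1010 N·m.
The cable tension T acts at 2.56 m; only its component perpendicular to the beam, T sinθ, produces torque. sin 51.6° = 0.7837.
Στ = 0 ⇒ T × 2.56 × 0.7837 = 1010 ⇒ T = 1010 / 2.006 = 503 N.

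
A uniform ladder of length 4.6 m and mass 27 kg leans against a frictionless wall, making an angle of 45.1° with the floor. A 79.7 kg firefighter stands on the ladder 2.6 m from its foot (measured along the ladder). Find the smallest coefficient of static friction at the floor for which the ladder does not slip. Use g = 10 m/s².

Choose the foot of the ladder as the axis so the floor normal and friction both act there and drop out.
Ladder weight 27×10 = 270 N acts at 2.3 m along the ladder; its horizontal arm is 2.3·cos45.1° = 1.624 m → τ = 438.5 N·m clockwise.
Firefighter: 79.7×10 = 797 N at 2.6 m → arm 1.835 m → τ = 1462 N·m clockwise.
Wall normal N acts horizontally at the top; its moment arm is the height L sinθ = 4.6·sin45.1° = 3.258 m, counterclockwise.
Balancing moments: N × 3.258 = 1900, giving N = 583.2 N.
ΣFx = 0 ⇒ f = N_wall = 583.2 N. ΣFy = 0 ⇒ N_floor = 1067 N.
μ_min = f / N_floor = 583.2 / 1067 = 0.547.

μ_min ≈ 0.547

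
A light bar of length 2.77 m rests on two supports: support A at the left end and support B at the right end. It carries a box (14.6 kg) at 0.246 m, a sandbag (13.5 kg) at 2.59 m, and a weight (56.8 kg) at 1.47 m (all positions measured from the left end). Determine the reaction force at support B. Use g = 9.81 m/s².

R_B ≈ 432 N

Sum moments about support A (its reaction then has zero moment arm).
Box: 14.6 × 9.81 = 143.2 N down at 0.246 m → arm 0.246 m, τ = 143.2 × 0.246 = 35.23 N·m clockwise.
Sandbag: 13.5 × 9.81 = 132.4 N down at 2.59 m → arm 2.59 m, τ = 132.4 × 2.59 = 342.9 N·m clockwise.
Weight: 56.8 × 9.81 = 557.2 N down at 1.47 m → arm 1.47 m, τ = 557.2 × 1.47 = 819.1 N·m clockwise.
Net load moment about support A = 1197 N·m clockwise.
Reaction R at support B is upward at 2.77 m, arm 2.77 m → moment R × 2.77 counterclockwise.
Στ = 0 ⇒ R × 2.77 = 1197 ⇒ R = 432 N.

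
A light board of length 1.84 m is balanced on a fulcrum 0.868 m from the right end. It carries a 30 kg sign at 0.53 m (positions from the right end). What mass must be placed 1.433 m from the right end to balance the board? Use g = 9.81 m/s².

m ≈ 17.9 kg

Take moments about the fulcrum (at 0.868 m from the right end).
Sign: 30 × 9.81 = 294.3 N down at 0.53 m → arm 0.338 m, τ = 294.3 × 0.338 = 99.47 N·m clockwise.
Net moment of known loads = 99.47 N·m clockwise.
An unknown mass m at 1.433 m has arm 0.565 m; its moment is m·g·0.565 counterclockwise.
For rotational equilibrium, m × 9.81 × 0.565 = 99.47, so m = 99.47 / (9.81 × 0.565) = 17.9 kg.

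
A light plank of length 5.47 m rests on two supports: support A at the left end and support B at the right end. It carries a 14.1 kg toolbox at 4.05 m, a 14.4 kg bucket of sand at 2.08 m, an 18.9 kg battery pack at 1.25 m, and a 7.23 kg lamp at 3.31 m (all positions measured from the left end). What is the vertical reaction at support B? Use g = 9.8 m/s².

R_B ≈ 241 N

Taking torques about support A:
Toolbox: 14.1 × 9.8 = 138.2 N down at 4.05 m → arm 4.05 m, τ = 138.2 × 4.05 = 559.7 N·m clockwise.
Bucket of sand: 14.4 × 9.8 = 141.1 N down at 2.08 m → arm 2.08 m, τ = 141.1 × 2.08 = 293.5 N·m clockwise.
Battery pack: 18.9 × 9.8 = 185.2 N down at 1.25 m → arm 1.25 m, τ = 185.2 × 1.25 = 231.5 N·m clockwise.
Lamp: 7.23 × 9.8 = 70.85 N down at 3.31 m → arm 3.31 m, τ = 70.85 × 3.31 = 234.5 N·m clockwise.
Net load moment about support A = 1319 N·m clockwise.
Reaction R at support B is upward at 5.47 m, arm 5.47 m → moment R × 5.47 counterclockwise.
For rotational equilibrium, R × 5.47 = 1319, so R = 241 N.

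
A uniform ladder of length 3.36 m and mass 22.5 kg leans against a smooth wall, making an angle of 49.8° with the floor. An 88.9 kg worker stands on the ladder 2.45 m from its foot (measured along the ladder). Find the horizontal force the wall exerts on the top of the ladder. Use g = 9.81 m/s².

N_wall ≈ 631 N

Taking torques about the foot of the ladder:
Ladder weight 22.5×9.81 = 220.7 N acts at 1.68 m along the ladder; its horizontal arm is 1.68·cos49.8° = 1.084 m → τ = 239.2 N·m clockwise.
Worker: 88.9×9.81 = 872.1 N at 2.45 m → arm 1.581 m → τ = 1379 N·m clockwise.
Wall normal N acts horizontally at the top; its moment arm is the height L sinθ = 3.36·sin49.8° = 2.566 m, counterclockwise.
Balancing moments: N × 2.566 = 1618, giving N = 631 N.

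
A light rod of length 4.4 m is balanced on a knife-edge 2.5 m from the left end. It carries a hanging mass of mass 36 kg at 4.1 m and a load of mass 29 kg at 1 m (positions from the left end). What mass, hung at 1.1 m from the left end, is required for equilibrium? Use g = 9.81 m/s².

m ≈ 10.1 kg

Choose the knife-edge (at 2.5 m from the left end) as the axis so the support reaction has zero arm there.
Hanging mass: 36 × 9.81 = 353.2 N down at 4.1 m → arm 1.6 m, τ = 353.2 × 1.6 = 565.1 N·m clockwise.
Load: 29 × 9.81 = 284.5 N down at 1 m → arm 1.5 m, τ = 284.5 × 1.5 = 426.8 N·m counterclockwise.
Net moment of known loads = 138.3 N·m clockwise.
An unknown mass m at 1.1 m has arm 1.4 m; its moment is m·g·1.4 counterclockwise.
Setting net torque to zero: m × 9.81 × 1.4 = 138.3 → m = 138.3 / (9.81 × 1.4) = 10.1 kg.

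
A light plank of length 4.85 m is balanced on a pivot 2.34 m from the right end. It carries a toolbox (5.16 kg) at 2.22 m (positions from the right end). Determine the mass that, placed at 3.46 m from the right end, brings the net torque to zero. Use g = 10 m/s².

Taking torques about the pivot (at 2.34 m from the right end):
Toolbox: 5.16 × 10 = 51.6 N down at 2.22 m → arm 0.12 m, τ = 51.6 × 0.12 = 6.192 N·m clockwise.
Net moment of known loads = 6.192 N·m clockwise.
An unknown mass m at 3.46 m has arm 1.12 m; its moment is m·g·1.12 counterclockwise.
For rotational equilibrium, m × 10 × 1.12 = 6.192, so m = 6.192 / (10 × 1.12) = 0.553 kg.

m ≈ 0.553 kg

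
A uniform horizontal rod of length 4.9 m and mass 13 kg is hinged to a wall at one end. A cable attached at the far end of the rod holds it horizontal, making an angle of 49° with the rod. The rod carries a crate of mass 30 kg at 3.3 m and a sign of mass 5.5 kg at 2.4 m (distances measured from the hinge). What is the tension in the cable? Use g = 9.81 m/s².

T ≈ 382 N

Sum moments about the hinge (the unknown hinge reaction has zero arm there).
Beam weight: 13 × 9.81 = 127.5 N down at 2.45 m → arm 2.45 m, τ = 127.5 × 2.45 = 312.4 N·m clockwise.
Crate: 30 × 9.81 = 294.3 N down at 3.3 m → arm 3.3 m, τ = 294.3 × 3.3 = 971.2 N·m clockwise.
Sign: 5.5 × 9.81 = 53.96 N down at 2.4 m → arm 2.4 m, τ = 53.96 × 2.4 = 129.5 N·m clockwise.
Total clockwise load moment = 1413 N·m.
The cable tension T acts at 4.9 m; only its component perpendicular to the rod, T sinθ, produces torque. sin 49° = 0.7547.
For rotational equilibrium, T × 4.9 × 0.7547 = 1413, so T = 1413 / 3.698 = 382 N.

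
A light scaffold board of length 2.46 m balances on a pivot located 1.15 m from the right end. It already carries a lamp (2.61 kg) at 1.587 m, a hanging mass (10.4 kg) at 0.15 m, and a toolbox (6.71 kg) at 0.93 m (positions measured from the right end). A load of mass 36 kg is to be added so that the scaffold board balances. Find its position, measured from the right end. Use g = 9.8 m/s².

Taking torques about the pivot (at 1.15 m from the right end):
Lamp: 2.61 × 9.8 = 25.58 N down at 1.587 m → arm 0.437 m, τ = 25.58 × 0.437 = 11.18 N·m counterclockwise.
Hanging mass: 10.4 × 9.8 = 101.9 N down at 0.15 m → arm 1 m, τ = 101.9 × 1 = 101.9 N·m clockwise.
Toolbox: 6.71 × 9.8 = 65.76 N down at 0.93 m → arm 0.22 m, τ = 65.76 × 0.22 = 14.47 N·m clockwise.
Net moment of existing loads = 105.2 N·m clockwise.
The load weighs 36 × 9.8 = 352.8 N and must supply an equal counterclockwise moment, so its lever arm about the pivot is 105.2 / 352.8 = 0.298 m.
That puts it at 1.15 + 0.298 = 1.45 m from the right end.

x ≈ 1.45 m from the right end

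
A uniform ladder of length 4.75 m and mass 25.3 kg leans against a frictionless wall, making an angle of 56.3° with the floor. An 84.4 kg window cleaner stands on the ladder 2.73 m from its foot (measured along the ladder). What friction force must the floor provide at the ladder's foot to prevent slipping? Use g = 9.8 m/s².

Sum moments about the foot of the ladder (the floor normal and friction both act there and drop out).
Ladder weight 25.3×9.8 = 247.9 N acts at 2.375 m along the ladder; its horizontal arm is 2.375·cos56.3° = 1.318 m → τ = 326.7 N·m clockwise.
Window cleaner: 84.4×9.8 = 827.1 N at 2.73 m → arm 1.515 m → τ = 1253 N·m clockwise.
Wall normal N acts horizontally at the top; its moment arm is the height L sinθ = 4.75·sin56.3° = 3.952 m, counterclockwise.
Balancing moments: N × 3.952 = 1580, giving N = 400 N.
ΣFx = 0: friction at the foot balances the wall's push, so f = N_wall = 400 N.

f ≈ 400 N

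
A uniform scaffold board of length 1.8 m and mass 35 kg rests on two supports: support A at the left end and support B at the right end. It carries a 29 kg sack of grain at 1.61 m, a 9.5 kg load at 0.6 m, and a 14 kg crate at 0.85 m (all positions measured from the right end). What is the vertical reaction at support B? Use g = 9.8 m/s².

Taking torques about support A:
Beam weight: 35 × 9.8 = 343 N down at 0.9 m → arm 0.9 m, τ = 343 × 0.9 = 308.7 N·m clockwise.
Sack of grain: 29 × 9.8 = 284.2 N down at 1.61 m → arm 0.19 m, τ = 284.2 × 0.19 = 54 N·m clockwise.
Load: 9.5 × 9.8 = 93.1 N down at 0.6 m → arm 1.2 m, τ = 93.1 × 1.2 = 111.7 N·m clockwise.
Crate: 14 × 9.8 = 137.2 N down at 0.85 m → arm 0.95 m, τ = 137.2 × 0.95 = 130.3 N·m clockwise.
Net load moment about support A = 604.7 N·m clockwise.
Reaction R at support B is upward at 0 m, arm 1.8 m → moment R × 1.8 counterclockwise.
Balancing moments: R × 1.8 = 604.7, giving R = 336 N.

R_B ≈ 336 N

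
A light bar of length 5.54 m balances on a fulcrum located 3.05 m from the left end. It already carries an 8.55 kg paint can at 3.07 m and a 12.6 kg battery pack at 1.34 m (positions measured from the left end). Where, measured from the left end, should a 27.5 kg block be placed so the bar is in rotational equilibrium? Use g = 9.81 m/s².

x ≈ 3.83 m from the left end

Taking torques about the fulcrum (at 3.05 m from the left end):
Paint can: 8.55 × 9.81 = 83.88 N down at 3.07 m → arm 0.02 m, τ = 83.88 × 0.02 = 1.678 N·m clockwise.
Battery pack: 12.6 × 9.81 = 123.6 N down at 1.34 m → arm 1.71 m, τ = 123.6 × 1.71 = 211.4 N·m counterclockwise.
Net moment of existing loads = 209.7 N·m counterclockwise.
The block weighs 27.5 × 9.81 = 269.8 N and must supply an equal clockwise moment, so its lever arm about the fulcrum is 209.7 / 269.8 = 0.777 m.
That puts it at 3.05 + 0.777 = 3.83 m from the left end.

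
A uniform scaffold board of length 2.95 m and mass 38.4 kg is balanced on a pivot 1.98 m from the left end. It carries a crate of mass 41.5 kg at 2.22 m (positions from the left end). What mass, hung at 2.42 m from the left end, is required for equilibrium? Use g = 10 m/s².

Take moments about the pivot (at 1.98 m from the left end).
Beam weight: 38.4 × 10 = 384 N down at 1.475 m → arm 0.505 m, τ = 384 × 0.505 = 193.9 N·m counterclockwise.
Crate: 41.5 × 10 = 415 N down at 2.22 m → arm 0.24 m, τ = 415 × 0.24 = 99.6 N·m clockwise.
Net moment of known loads = 94.3 N·m counterclockwise.
An unknown mass m at 2.42 m has arm 0.44 m; its moment is m·g·0.44 clockwise.
Στ = 0 ⇒ m × 10 × 0.44 = 94.3 ⇒ m = 94.3 / (10 × 0.44) = 21.4 kg.

m ≈ 21.4 kg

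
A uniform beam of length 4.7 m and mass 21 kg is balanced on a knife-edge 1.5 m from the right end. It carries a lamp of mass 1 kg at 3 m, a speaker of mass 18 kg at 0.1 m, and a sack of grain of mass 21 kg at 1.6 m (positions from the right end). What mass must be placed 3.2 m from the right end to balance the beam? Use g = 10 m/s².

m ≈ 2.21 kg

Choose the knife-edge (at 1.5 m from the right end) as the axis so the support reaction has zero arm there.
Beam weight: 21 × 10 = 210 N down at 2.35 m → arm 0.85 m, τ = 210 × 0.85 = 178.5 N·m counterclockwise.
Lamp: 1 × 10 = 10 N down at 3 m → arm 1.5 m, τ = 10 × 1.5 = 15 N·m counterclockwise.
Speaker: 18 × 10 = 180 N down at 0.1 m → arm 1.4 m, τ = 180 × 1.4 = 252 N·m clockwise.
Sack of grain: 21 × 10 = 210 N down at 1.6 m → arm 0.1 m, τ = 210 × 0.1 = 21 N·m counterclockwise.
Net moment of known loads = 37.5 N·m clockwise.
An unknown mass m at 3.2 m has arm 1.7 m; its moment is m·g·1.7 counterclockwise.
For rotational equilibrium, m × 10 × 1.7 = 37.5, so m = 37.5 / (10 × 1.7) = 2.21 kg.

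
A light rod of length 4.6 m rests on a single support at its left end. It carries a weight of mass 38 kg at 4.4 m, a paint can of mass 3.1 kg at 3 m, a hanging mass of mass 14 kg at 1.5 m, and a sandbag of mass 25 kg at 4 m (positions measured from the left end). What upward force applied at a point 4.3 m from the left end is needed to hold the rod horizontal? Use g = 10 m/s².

Choose the left end as the axis so the unknown pivot reaction has zero arm there.
Weight: 38 × 10 = 380 N down at 4.4 m → arm 4.4 m, τ = 380 × 4.4 = 1672 N·m clockwise.
Paint can: 3.1 × 10 = 31 N down at 3 m → arm 3 m, τ = 31 × 3 = 93 N·m clockwise.
Hanging mass: 14 × 10 = 140 N down at 1.5 m → arm 1.5 m, τ = 140 × 1.5 = 210 N·m clockwise.
Sandbag: 25 × 10 = 250 N down at 4 m → arm 4 m, τ = 250 × 4 = 1000 N·m clockwise.
Net moment of the loads = 2975 N·m clockwise.
The upward force F acts at a point 4.3 m from the left end, arm 4.3 m, giving F × 4.3 counterclockwise.
Στ = 0 ⇒ F × 4.3 = 2975 ⇒ F = 2975 / 4.3 = 692 N.

F ≈ 692 N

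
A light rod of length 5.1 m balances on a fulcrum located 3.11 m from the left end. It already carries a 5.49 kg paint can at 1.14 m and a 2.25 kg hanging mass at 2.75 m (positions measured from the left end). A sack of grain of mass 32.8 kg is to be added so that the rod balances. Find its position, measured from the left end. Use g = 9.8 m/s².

Choose the fulcrum (at 3.11 m from the left end) as the axis so the support reaction has zero arm there.
Paint can: 5.49 × 9.8 = 53.8 N down at 1.14 m → arm 1.97 m, τ = 53.8 × 1.97 = 106 N·m counterclockwise.
Hanging mass: 2.25 × 9.8 = 22.05 N down at 2.75 m → arm 0.36 m, τ = 22.05 × 0.36 = 7.938 N·m counterclockwise.
Net moment of existing loads = 113.9 N·m counterclockwise.
The sack of grain weighs 32.8 × 9.8 = 321.4 N and must supply an equal clockwise moment, so its lever arm about the fulcrum is 113.9 / 321.4 = 0.354 m.
That puts it at 3.11 + 0.354 = 3.46 m from the left end.

x ≈ 3.46 m from the left end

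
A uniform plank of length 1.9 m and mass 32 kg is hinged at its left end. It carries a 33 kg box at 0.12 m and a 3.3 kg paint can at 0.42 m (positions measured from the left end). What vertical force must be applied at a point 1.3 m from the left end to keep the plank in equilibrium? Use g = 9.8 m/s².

About the left end:
Beam weight: 32 × 9.8 = 313.6 N down at 0.95 m → arm 0.95 m, τ = 313.6 × 0.95 = 297.9 N·m clockwise.
Box: 33 × 9.8 = 323.4 N down at 0.12 m → arm 0.12 m, τ = 323.4 × 0.12 = 38.81 N·m clockwise.
Paint can: 3.3 × 9.8 = 32.34 N down at 0.42 m → arm 0.42 m, τ = 32.34 × 0.42 = 13.58 N·m clockwise.
Net moment of the loads = 350.3 N·m clockwise.
The upward force F acts at a point 1.3 m from the left end, arm 1.3 m, giving F × 1.3 counterclockwise.
Balancing moments: F × 1.3 = 350.3, giving F = 350.3 / 1.3 = 269 N.

F ≈ 269 N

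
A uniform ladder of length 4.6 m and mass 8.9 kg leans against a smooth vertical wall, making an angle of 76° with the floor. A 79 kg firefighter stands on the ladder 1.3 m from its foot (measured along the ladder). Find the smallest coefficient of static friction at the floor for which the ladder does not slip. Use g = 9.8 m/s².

μ_min ≈ 0.076

Choose the foot of the ladder as the axis so the floor normal and friction both act there and drop out.
Ladder weight 8.9×9.8 = 87.22 N acts at 2.3 m along the ladder; its horizontal arm is 2.3·cos76° = 0.5564 m → τ = 48.53 N·m clockwise.
Firefighter: 79×9.8 = 774.2 N at 1.3 m → arm 0.3145 m → τ = 243.5 N·m clockwise.
Wall normal N acts horizontally at the top; its moment arm is the height L sinθ = 4.6·sin76° = 4.463 m, counterclockwise.
Στ = 0 ⇒ N × 4.463 = 292 ⇒ N = 65.43 N.
ΣFx = 0 ⇒ f = N_wall = 65.43 N. ΣFy = 0 ⇒ N_floor = 861.4 N.
μ_min = f / N_floor = 65.43 / 861.4 = 0.076.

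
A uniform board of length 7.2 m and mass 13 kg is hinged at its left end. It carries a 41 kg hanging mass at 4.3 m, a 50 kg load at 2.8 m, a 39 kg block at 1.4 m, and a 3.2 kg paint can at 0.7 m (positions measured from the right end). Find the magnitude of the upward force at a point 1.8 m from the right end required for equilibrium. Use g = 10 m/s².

F ≈ 1170 N

Taking torques about the left end:
Beam weight: 13 × 10 = 130 N down at 3.6 m → arm 3.6 m, τ = 130 × 3.6 = 468 N·m clockwise.
Hanging mass: 41 × 10 = 410 N down at 4.3 m → arm 2.9 m, τ = 410 × 2.9 = 1189 N·m clockwise.
Load: 50 × 10 = 500 N down at 2.8 m → arm 4.4 m, τ = 500 × 4.4 = 2200 N·m clockwise.
Block: 39 × 10 = 390 N down at 1.4 m → arm 5.8 m, τ = 390 × 5.8 = 2262 N·m clockwise.
Paint can: 3.2 × 10 = 32 N down at 0.7 m → arm 6.5 m, τ = 32 × 6.5 = 208 N·m clockwise.
Net moment of the loads = 6327 N·m clockwise.
The upward force F acts at a point 1.8 m from the right end, arm 5.4 m, giving F × 5.4 counterclockwise.
For rotational equilibrium, F × 5.4 = 6327, so F = 6327 / 5.4 = 1170 N.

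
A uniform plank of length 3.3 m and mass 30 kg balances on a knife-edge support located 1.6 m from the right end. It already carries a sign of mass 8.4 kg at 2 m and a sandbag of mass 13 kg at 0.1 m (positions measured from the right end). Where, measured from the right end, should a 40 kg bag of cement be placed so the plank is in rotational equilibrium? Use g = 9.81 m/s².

Sum moments about the knife-edge support (at 1.6 m from the right end) (the support reaction has zero arm there).
Beam weight: 30 × 9.81 = 294.3 N down at 1.65 m → arm 0.05 m, τ = 294.3 × 0.05 = 14.72 N·m counterclockwise.
Sign: 8.4 × 9.81 = 82.4 N down at 2 m → arm 0.4 m, τ = 82.4 × 0.4 = 32.96 N·m counterclockwise.
Sandbag: 13 × 9.81 = 127.5 N down at 0.1 m → arm 1.5 m, τ = 127.5 × 1.5 = 191.2 N·m clockwise.
Net moment of existing loads = 143.5 N·m clockwise.
The bag of cement weighs 40 × 9.81 = 392.4 N and must supply an equal counterclockwise moment, so its lever arm about the knife-edge support is 143.5 / 392.4 = 0.366 m.
That puts it at 1.6 + 0.366 = 1.97 m from the right end.

x ≈ 1.97 m from the right end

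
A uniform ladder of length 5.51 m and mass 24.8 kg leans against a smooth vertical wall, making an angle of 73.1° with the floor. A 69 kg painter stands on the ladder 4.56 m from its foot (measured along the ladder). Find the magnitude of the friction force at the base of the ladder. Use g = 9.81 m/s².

f ≈ 207 N

Taking torques about the foot of the ladder:
Ladder weight 24.8×9.81 = 243.3 N acts at 2.755 m along the ladder; its horizontal arm is 2.755·cos73.1° = 0.8009 m → τ = 194.9 N·m clockwise.
Painter: 69×9.81 = 676.9 N at 4.56 m → arm 1.326 m → τ = 897.6 N·m clockwise.
Wall normal N acts horizontally at the top; its moment arm is the height L sinθ = 5.51·sin73.1° = 5.272 m, counterclockwise.
Setting net torque to zero: N × 5.272 = 1092 → N = 207 N.
ΣFx = 0: friction at the foot balances the wall's push, so f = N_wall = 207 N.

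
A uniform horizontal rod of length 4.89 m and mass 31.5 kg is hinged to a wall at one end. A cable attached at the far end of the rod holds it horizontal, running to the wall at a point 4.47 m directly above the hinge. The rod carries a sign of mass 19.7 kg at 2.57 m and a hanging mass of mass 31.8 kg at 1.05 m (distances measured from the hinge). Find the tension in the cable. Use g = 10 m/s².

Sum moments about the hinge (the unknown hinge reaction has zero arm there).
Beam weight: 31.5 × 10 = 315 N down at 2.445 m → arm 2.445 m, τ = 315 × 2.445 = 770.2 N·m clockwise.
Sign: 19.7 × 10 = 197 N down at 2.57 m → arm 2.57 m, τ = 197 × 2.57 = 506.3 N·m clockwise.
Hanging mass: 31.8 × 10 = 318 N down at 1.05 m → arm 1.05 m, τ = 318 × 1.05 = 333.9 N·m clockwise.
Total clockwise load moment = 1610 N·m.
The cable tension T acts at 4.89 m; only its component perpendicular to the rod, T sinθ, produces torque. sinθ = h/√(h²+d²) = 4.47/√(4.47²+4.89²) = 0.6747.
For rotational equilibrium, T × 4.89 × 0.6747 = 1610, so T = 1610 / 3.299 = 488 N.

T ≈ 488 N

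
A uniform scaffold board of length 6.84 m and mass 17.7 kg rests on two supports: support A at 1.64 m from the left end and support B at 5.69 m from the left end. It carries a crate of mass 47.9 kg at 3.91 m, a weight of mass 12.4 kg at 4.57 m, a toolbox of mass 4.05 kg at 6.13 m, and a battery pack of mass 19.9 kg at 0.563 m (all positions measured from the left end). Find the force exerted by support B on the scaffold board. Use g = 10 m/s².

Taking torques about support A:
Beam weight: 17.7 × 10 = 177 N down at 3.42 m → arm 1.78 m, τ = 177 × 1.78 = 315.1 N·m clockwise.
Crate: 47.9 × 10 = 479 N down at 3.91 m → arm 2.27 m, τ = 479 × 2.27 = 1087 N·m clockwise.
Weight: 12.4 × 10 = 124 N down at 4.57 m → arm 2.93 m, τ = 124 × 2.93 = 363.3 N·m clockwise.
Toolbox: 4.05 × 10 = 40.5 N down at 6.13 m → arm 4.49 m, τ = 40.5 × 4.49 = 181.8 N·m clockwise.
Battery pack: 19.9 × 10 = 199 N down at 0.563 m → arm 1.077 m, τ = 199 × 1.077 = 214.3 N·m counterclockwise.
Net load moment about support A = 1733 N·m clockwise.
Reaction R at support B is upward at 5.69 m, arm 4.05 m → moment R × 4.05 counterclockwise.
For rotational equilibrium, R × 4.05 = 1733, so R = 428 N.

R_B ≈ 428 N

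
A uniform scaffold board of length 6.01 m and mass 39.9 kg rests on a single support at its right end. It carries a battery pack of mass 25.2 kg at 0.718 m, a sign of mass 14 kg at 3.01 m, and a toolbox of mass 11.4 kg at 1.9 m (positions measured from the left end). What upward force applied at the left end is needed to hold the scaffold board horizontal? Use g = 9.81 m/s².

Choose the right end as the axis so the unknown pivot reaction has zero arm there.
Beam weight: 39.9 × 9.81 = 391.4 N down at 3.005 m → arm 3.005 m, τ = 391.4 × 3.005 = 1176 N·m counterclockwise.
Battery pack: 25.2 × 9.81 = 247.2 N down at 0.718 m → arm 5.292 m, τ = 247.2 × 5.292 = 1308 N·m counterclockwise.
Sign: 14 × 9.81 = 137.3 N down at 3.01 m → arm 3 m, τ = 137.3 × 3 = 411.9 N·m counterclockwise.
Toolbox: 11.4 × 9.81 = 111.8 N down at 1.9 m → arm 4.11 m, τ = 111.8 × 4.11 = 459.5 N·m counterclockwise.
Net moment of the loads = 3355 N·m counterclockwise.
The upward force F acts at the left end, arm 6.01 m, giving F × 6.01 clockwise.
Setting net torque to zero: F × 6.01 = 3355 → F = 3355 / 6.01 = 558 N.

F ≈ 558 N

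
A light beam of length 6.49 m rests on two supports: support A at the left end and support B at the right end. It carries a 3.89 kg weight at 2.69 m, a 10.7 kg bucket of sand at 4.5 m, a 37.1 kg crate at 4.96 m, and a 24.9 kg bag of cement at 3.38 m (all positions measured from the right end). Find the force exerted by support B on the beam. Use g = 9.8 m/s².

Sum moments about support A (its reaction then has zero moment arm).
Weight: 3.89 × 9.8 = 38.12 N down at 2.69 m → arm 3.8 m, τ = 38.12 × 3.8 = 144.9 N·m clockwise.
Bucket of sand: 10.7 × 9.8 = 104.9 N down at 4.5 m → arm 1.99 m, τ = 104.9 × 1.99 = 208.8 N·m clockwise.
Crate: 37.1 × 9.8 = 363.6 N down at 4.96 m → arm 1.53 m, τ = 363.6 × 1.53 = 556.3 N·m clockwise.
Bag of cement: 24.9 × 9.8 = 244 N down at 3.38 m → arm 3.11 m, τ = 244 × 3.11 = 758.8 N·m clockwise.
Net load moment about support A = 1669 N·m clockwise.
Reaction R at support B is upward at 0 m, arm 6.49 m → moment R × 6.49 counterclockwise.
Balancing moments: R × 6.49 = 1669, giving R = 257 N.

R_B ≈ 257 N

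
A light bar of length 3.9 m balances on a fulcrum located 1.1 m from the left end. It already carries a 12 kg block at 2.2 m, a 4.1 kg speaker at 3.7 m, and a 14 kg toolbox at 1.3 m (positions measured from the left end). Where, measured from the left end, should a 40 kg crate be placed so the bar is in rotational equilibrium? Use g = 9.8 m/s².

x ≈ 0.433 m from the left end

About the fulcrum (at 1.1 m from the left end):
Block: 12 × 9.8 = 117.6 N down at 2.2 m → arm 1.1 m, τ = 117.6 × 1.1 = 129.4 N·m clockwise.
Speaker: 4.1 × 9.8 = 40.18 N down at 3.7 m → arm 2.6 m, τ = 40.18 × 2.6 = 104.5 N·m clockwise.
Toolbox: 14 × 9.8 = 137.2 N down at 1.3 m → arm 0.2 m, τ = 137.2 × 0.2 = 27.44 N·m clockwise.
Net moment of existing loads = 261.3 N·m clockwise.
The crate weighs 40 × 9.8 = 392 N and must supply an equal counterclockwise moment, so its lever arm about the fulcrum is 261.3 / 392 = 0.667 m.
That puts it at 1.1 − 0.667 = 0.433 m from the left end.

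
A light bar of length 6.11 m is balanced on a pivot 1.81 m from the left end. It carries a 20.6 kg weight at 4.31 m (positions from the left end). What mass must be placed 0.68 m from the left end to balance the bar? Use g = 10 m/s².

m ≈ 45.6 kg

Take moments about the pivot (at 1.81 m from the left end).
Weight: 20.6 × 10 = 206 N down at 4.31 m → arm 2.5 m, τ = 206 × 2.5 = 515 N·m clockwise.
Net moment of known loads = 515 N·m clockwise.
An unknown mass m at 0.68 m has arm 1.13 m; its moment is m·g·1.13 counterclockwise.
Στ = 0 ⇒ m × 10 × 1.13 = 515 ⇒ m = 515 / (10 × 1.13) = 45.6 kg.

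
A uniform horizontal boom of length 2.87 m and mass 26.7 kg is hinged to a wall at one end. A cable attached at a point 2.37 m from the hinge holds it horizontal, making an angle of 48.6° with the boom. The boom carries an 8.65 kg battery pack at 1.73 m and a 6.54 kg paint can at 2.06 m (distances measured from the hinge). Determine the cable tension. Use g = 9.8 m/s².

Take moments about the hinge.
Beam weight: 26.7 × 9.8 = 261.7 N down at 1.435 m → arm 1.435 m, τ = 261.7 × 1.435 = 375.5 N·m clockwise.
Battery pack: 8.65 × 9.8 = 84.77 N down at 1.73 m → arm 1.73 m, τ = 84.77 × 1.73 = 146.7 N·m clockwise.
Paint can: 6.54 × 9.8 = 64.09 N down at 2.06 m → arm 2.06 m, τ = 64.09 × 2.06 = 132 N·m clockwise.
Total clockwise load moment = 654.2 N·m.
The cable tension T acts at 2.37 m; only its component perpendicular to the boom, T sinθ, produces torque. sin 48.6° = 0.7501.
Balancing moments: T × 2.37 × 0.7501 = 654.2, giving T = 654.2 / 1.778 = 368 N.

T ≈ 368 N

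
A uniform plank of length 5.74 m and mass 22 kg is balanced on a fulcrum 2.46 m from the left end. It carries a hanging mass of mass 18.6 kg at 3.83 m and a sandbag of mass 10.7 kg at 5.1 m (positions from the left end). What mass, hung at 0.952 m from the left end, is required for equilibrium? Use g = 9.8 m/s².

Sum moments about the fulcrum (at 2.46 m from the left end) (the support reaction has zero arm there).
Beam weight: 22 × 9.8 = 215.6 N down at 2.87 m → arm 0.41 m, τ = 215.6 × 0.41 = 88.4 N·m clockwise.
Hanging mass: 18.6 × 9.8 = 182.3 N down at 3.83 m → arm 1.37 m, τ = 182.3 × 1.37 = 249.8 N·m clockwise.
Sandbag: 10.7 × 9.8 = 104.9 N down at 5.1 m → arm 2.64 m, τ = 104.9 × 2.64 = 276.9 N·m clockwise.
Net moment of known loads = 615.1 N·m clockwise.
An unknown mass m at 0.952 m has arm 1.508 m; its moment is m·g·1.508 counterclockwise.
For rotational equilibrium, m × 9.8 × 1.508 = 615.1, so m = 615.1 / (9.8 × 1.508) = 41.6 kg.

m ≈ 41.6 kg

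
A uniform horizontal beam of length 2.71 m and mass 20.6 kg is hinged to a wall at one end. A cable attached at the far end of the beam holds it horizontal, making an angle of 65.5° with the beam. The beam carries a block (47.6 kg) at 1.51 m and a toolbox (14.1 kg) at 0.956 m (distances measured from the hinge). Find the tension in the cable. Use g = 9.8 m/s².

Taking torques about the hinge:
Beam weight: 20.6 × 9.8 = 201.9 N down at 1.355 m → arm 1.355 m, τ = 201.9 × 1.355 = 273.6 N·m clockwise.
Block: 47.6 × 9.8 = 466.5 N down at 1.51 m → arm 1.51 m, τ = 466.5 × 1.51 = 704.4 N·m clockwise.
Toolbox: 14.1 × 9.8 = 138.2 N down at 0.956 m → arm 0.956 m, τ = 138.2 × 0.956 = 132.1 N·m clockwise.
Total clockwise load moment = 1110 N·m.
The cable tension T acts at 2.71 m; only its component perpendicular to the beam, T sinθ, produces torque. sin 65.5° = 0.91.
Setting net torque to zero: T × 2.71 × 0.91 = 1110 → T = 1110 / 2.466 = 450 N.

T ≈ 450 N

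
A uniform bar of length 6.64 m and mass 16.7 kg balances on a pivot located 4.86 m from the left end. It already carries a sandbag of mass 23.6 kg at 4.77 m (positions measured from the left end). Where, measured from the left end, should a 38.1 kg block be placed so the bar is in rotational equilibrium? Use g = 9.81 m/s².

x ≈ 5.59 m from the left end

Sum moments about the pivot (at 4.86 m from the left end) (the support reaction has zero arm there).
Beam weight: 16.7 × 9.81 = 163.8 N down at 3.32 m → arm 1.54 m, τ = 163.8 × 1.54 = 252.3 N·m counterclockwise.
Sandbag: 23.6 × 9.81 = 231.5 N down at 4.77 m → arm 0.09 m, τ = 231.5 × 0.09 = 20.84 N·m counterclockwise.
Net moment of existing loads = 273.1 N·m counterclockwise.
The block weighs 38.1 × 9.81 = 373.8 N and must supply an equal clockwise moment, so its lever arm about the pivot is 273.1 / 373.8 = 0.731 m.
That puts it at 4.86 + 0.731 = 5.59 m from the left end.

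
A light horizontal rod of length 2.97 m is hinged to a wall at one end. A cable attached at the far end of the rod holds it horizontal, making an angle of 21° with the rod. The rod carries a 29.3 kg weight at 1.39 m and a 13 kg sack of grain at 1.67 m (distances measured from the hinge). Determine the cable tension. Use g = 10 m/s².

Choose the hinge as the axis so the unknown hinge reaction has zero arm there.
Weight: 29.3 × 10 = 293 N down at 1.39 m → arm 1.39 m, τ = 293 × 1.39 = 407.3 N·m clockwise.
Sack of grain: 13 × 10 = 130 N down at 1.67 m → arm 1.67 m, τ = 130 × 1.67 = 217.1 N·m clockwise.
Total clockwise load moment = 624.4 N·m.
The cable tension T acts at 2.97 m; only its component perpendicular to the rod, T sinθ, produces torque. sin 21° = 0.3584.
For rotational equilibrium, T × 2.97 × 0.3584 = 624.4, so T = 624.4 / 1.064 = 587 N.

T ≈ 587 N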